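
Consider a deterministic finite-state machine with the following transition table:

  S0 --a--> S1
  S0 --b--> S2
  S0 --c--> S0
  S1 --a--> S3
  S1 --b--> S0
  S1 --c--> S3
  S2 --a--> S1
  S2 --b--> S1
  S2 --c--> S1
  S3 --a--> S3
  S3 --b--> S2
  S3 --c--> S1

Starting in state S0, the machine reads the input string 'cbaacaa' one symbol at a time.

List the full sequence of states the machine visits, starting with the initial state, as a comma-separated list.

Start: S0
  read 'c': S0 --c--> S0
  read 'b': S0 --b--> S2
  read 'a': S2 --a--> S1
  read 'a': S1 --a--> S3
  read 'c': S3 --c--> S1
  read 'a': S1 --a--> S3
  read 'a': S3 --a--> S3

Answer: S0, S0, S2, S1, S3, S1, S3, S3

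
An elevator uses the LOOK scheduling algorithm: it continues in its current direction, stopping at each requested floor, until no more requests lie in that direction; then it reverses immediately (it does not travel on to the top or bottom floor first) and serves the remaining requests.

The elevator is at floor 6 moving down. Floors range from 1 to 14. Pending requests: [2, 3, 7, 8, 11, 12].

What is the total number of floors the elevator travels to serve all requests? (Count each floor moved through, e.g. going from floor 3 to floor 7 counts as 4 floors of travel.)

Answer: 14

Derivation:
Start at floor 6 moving down, LOOK stop order: [3, 2, 7, 8, 11, 12]
  6 → 3: |3-6| = 3, total = 3
  3 → 2: |2-3| = 1, total = 4
  2 → 7: |7-2| = 5, total = 9
  7 → 8: |8-7| = 1, total = 10
  8 → 11: |11-8| = 3, total = 13
  11 → 12: |12-11| = 1, total = 14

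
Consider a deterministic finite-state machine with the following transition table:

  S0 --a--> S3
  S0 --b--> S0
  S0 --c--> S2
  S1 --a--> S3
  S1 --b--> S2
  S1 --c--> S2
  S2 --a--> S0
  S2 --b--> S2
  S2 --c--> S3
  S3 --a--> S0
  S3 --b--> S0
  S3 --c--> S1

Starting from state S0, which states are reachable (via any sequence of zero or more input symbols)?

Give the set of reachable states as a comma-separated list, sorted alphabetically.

Answer: S0, S1, S2, S3

Derivation:
BFS from S0:
  visit S0: S0--a-->S3 (new), S0--b-->S0 (seen), S0--c-->S2 (new)
  visit S3: S3--a-->S0 (seen), S3--b-->S0 (seen), S3--c-->S1 (new)
  visit S2: S2--a-->S0 (seen), S2--b-->S2 (seen), S2--c-->S3 (seen)
  visit S1: S1--a-->S3 (seen), S1--b-->S2 (seen), S1--c-->S2 (seen)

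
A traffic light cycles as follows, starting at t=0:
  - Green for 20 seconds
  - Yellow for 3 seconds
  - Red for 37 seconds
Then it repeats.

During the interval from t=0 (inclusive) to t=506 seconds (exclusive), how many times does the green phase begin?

Answer: 9

Derivation:
Cycle = 20+3+37 = 60s
green phase starts at t = k*60 + 0 for k=0,1,2,...
Need k*60+0 < 506 → k < 8.433
k ∈ {0, ..., 8} → 9 starts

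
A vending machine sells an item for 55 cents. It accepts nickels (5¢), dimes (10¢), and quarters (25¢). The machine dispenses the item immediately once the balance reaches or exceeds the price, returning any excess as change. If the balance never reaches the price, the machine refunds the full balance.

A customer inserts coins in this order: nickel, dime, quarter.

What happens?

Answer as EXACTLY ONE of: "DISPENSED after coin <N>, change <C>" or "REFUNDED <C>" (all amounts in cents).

Price: 55¢
Coin 1 (nickel, 5¢): balance = 5¢
Coin 2 (dime, 10¢): balance = 15¢
Coin 3 (quarter, 25¢): balance = 40¢
All coins inserted, balance 40¢ < price 55¢ → REFUND 40¢

Answer: REFUNDED 40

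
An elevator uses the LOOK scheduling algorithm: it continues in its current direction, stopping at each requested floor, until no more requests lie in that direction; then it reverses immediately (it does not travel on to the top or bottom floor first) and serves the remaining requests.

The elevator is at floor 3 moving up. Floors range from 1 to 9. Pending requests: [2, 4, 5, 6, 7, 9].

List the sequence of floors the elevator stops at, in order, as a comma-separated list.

Answer: 4, 5, 6, 7, 9, 2

Derivation:
Current: 3, moving UP
Serve above first (ascending): [4, 5, 6, 7, 9]
Then reverse, serve below (descending): [2]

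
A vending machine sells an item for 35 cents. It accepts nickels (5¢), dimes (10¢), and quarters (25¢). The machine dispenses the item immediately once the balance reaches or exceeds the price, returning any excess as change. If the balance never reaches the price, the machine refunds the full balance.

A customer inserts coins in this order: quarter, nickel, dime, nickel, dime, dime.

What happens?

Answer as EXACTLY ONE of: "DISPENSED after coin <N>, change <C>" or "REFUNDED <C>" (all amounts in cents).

Answer: DISPENSED after coin 3, change 5

Derivation:
Price: 35¢
Coin 1 (quarter, 25¢): balance = 25¢
Coin 2 (nickel, 5¢): balance = 30¢
Coin 3 (dime, 10¢): balance = 40¢
  → balance >= price → DISPENSE, change = 40 - 35 = 5¢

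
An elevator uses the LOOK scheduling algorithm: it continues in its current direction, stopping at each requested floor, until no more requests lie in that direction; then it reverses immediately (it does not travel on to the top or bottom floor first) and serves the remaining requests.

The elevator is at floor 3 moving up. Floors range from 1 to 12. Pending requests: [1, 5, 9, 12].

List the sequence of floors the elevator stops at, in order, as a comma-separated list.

Answer: 5, 9, 12, 1

Derivation:
Current: 3, moving UP
Serve above first (ascending): [5, 9, 12]
Then reverse, serve below (descending): [1]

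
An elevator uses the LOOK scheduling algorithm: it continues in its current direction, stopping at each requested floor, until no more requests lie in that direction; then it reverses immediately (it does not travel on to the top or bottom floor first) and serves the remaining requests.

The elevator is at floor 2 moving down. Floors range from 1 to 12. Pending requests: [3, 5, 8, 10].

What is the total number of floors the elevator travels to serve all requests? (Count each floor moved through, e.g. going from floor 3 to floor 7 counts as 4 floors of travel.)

Answer: 8

Derivation:
Start at floor 2 moving down, LOOK stop order: [3, 5, 8, 10]
  2 → 3: |3-2| = 1, total = 1
  3 → 5: |5-3| = 2, total = 3
  5 → 8: |8-5| = 3, total = 6
  8 → 10: |10-8| = 2, total = 8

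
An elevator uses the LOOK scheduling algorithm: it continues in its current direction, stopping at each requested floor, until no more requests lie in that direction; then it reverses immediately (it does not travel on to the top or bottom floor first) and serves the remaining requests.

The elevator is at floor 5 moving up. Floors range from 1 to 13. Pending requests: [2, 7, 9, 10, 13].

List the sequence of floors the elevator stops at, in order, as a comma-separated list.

Current: 5, moving UP
Serve above first (ascending): [7, 9, 10, 13]
Then reverse, serve below (descending): [2]

Answer: 7, 9, 10, 13, 2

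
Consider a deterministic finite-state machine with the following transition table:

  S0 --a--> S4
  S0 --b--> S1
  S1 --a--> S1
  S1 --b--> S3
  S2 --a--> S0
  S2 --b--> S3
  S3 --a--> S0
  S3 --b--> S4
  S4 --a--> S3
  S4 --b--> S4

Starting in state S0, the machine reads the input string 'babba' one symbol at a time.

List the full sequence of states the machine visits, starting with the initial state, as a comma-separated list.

Answer: S0, S1, S1, S3, S4, S3

Derivation:
Start: S0
  read 'b': S0 --b--> S1
  read 'a': S1 --a--> S1
  read 'b': S1 --b--> S3
  read 'b': S3 --b--> S4
  read 'a': S4 --a--> S3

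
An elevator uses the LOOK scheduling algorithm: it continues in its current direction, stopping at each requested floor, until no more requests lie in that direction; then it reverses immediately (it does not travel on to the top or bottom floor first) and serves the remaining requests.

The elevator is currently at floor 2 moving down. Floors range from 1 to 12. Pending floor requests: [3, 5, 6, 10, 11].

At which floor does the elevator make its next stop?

Answer: 3

Derivation:
Current floor: 2, direction: down
Requests above: [3, 5, 6, 10, 11]
Requests below: []
Moving down but no requests below → reverse; nearest above is min([3, 5, 6, 10, 11]) = 3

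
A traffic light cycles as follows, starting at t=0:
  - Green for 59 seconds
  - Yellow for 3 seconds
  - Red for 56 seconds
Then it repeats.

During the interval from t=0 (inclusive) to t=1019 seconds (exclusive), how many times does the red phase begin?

Answer: 9

Derivation:
Cycle = 59+3+56 = 118s
red phase starts at t = k*118 + 62 for k=0,1,2,...
Need k*118+62 < 1019 → k < 8.110
k ∈ {0, ..., 8} → 9 starts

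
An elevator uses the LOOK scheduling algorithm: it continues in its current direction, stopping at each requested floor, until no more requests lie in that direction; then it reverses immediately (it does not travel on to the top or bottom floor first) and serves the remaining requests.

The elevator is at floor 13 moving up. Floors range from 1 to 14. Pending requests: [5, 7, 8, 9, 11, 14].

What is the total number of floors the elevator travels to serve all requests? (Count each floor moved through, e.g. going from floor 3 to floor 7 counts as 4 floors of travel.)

Start at floor 13 moving up, LOOK stop order: [14, 11, 9, 8, 7, 5]
  13 → 14: |14-13| = 1, total = 1
  14 → 11: |11-14| = 3, total = 4
  11 → 9: |9-11| = 2, total = 6
  9 → 8: |8-9| = 1, total = 7
  8 → 7: |7-8| = 1, total = 8
  7 → 5: |5-7| = 2, total = 10

Answer: 10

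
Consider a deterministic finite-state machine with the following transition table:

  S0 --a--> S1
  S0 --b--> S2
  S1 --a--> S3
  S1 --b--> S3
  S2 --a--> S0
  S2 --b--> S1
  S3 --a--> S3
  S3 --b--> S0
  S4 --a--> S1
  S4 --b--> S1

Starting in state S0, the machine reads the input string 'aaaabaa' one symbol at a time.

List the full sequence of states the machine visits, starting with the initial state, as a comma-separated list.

Start: S0
  read 'a': S0 --a--> S1
  read 'a': S1 --a--> S3
  read 'a': S3 --a--> S3
  read 'a': S3 --a--> S3
  read 'b': S3 --b--> S0
  read 'a': S0 --a--> S1
  read 'a': S1 --a--> S3

Answer: S0, S1, S3, S3, S3, S0, S1, S3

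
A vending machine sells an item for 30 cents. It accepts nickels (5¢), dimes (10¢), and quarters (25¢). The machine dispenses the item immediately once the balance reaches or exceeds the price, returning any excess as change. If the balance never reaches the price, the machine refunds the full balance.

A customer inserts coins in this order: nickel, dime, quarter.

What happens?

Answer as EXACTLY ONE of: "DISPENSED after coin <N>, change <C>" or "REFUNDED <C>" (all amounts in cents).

Price: 30¢
Coin 1 (nickel, 5¢): balance = 5¢
Coin 2 (dime, 10¢): balance = 15¢
Coin 3 (quarter, 25¢): balance = 40¢
  → balance >= price → DISPENSE, change = 40 - 30 = 10¢

Answer: DISPENSED after coin 3, change 10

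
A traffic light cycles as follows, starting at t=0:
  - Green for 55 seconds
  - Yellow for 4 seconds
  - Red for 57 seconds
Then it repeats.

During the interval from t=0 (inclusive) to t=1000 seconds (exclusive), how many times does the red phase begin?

Answer: 9

Derivation:
Cycle = 55+4+57 = 116s
red phase starts at t = k*116 + 59 for k=0,1,2,...
Need k*116+59 < 1000 → k < 8.112
k ∈ {0, ..., 8} → 9 starts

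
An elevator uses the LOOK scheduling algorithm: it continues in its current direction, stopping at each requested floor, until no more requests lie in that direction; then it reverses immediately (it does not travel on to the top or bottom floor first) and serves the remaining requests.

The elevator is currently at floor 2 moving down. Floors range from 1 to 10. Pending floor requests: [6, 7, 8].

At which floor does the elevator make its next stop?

Answer: 6

Derivation:
Current floor: 2, direction: down
Requests above: [6, 7, 8]
Requests below: []
Moving down but no requests below → reverse; nearest above is min([6, 7, 8]) = 6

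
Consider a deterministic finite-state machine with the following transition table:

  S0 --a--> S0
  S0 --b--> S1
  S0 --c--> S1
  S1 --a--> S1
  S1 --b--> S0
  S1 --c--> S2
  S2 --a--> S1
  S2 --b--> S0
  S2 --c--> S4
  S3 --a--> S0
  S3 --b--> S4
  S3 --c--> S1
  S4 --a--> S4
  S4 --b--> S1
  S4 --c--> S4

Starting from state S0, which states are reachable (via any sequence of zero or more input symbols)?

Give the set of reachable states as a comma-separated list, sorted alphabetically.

Answer: S0, S1, S2, S4

Derivation:
BFS from S0:
  visit S0: S0--a-->S0 (seen), S0--b-->S1 (new), S0--c-->S1 (seen)
  visit S1: S1--a-->S1 (seen), S1--b-->S0 (seen), S1--c-->S2 (new)
  visit S2: S2--a-->S1 (seen), S2--b-->S0 (seen), S2--c-->S4 (new)
  visit S4: S4--a-->S4 (seen), S4--b-->S1 (seen), S4--c-->S4 (seen)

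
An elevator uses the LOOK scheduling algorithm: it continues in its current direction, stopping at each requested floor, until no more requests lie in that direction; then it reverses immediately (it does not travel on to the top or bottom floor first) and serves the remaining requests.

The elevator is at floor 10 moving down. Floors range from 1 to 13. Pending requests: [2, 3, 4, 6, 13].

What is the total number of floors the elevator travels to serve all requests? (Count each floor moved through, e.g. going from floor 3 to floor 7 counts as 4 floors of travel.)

Start at floor 10 moving down, LOOK stop order: [6, 4, 3, 2, 13]
  10 → 6: |6-10| = 4, total = 4
  6 → 4: |4-6| = 2, total = 6
  4 → 3: |3-4| = 1, total = 7
  3 → 2: |2-3| = 1, total = 8
  2 → 13: |13-2| = 11, total = 19

Answer: 19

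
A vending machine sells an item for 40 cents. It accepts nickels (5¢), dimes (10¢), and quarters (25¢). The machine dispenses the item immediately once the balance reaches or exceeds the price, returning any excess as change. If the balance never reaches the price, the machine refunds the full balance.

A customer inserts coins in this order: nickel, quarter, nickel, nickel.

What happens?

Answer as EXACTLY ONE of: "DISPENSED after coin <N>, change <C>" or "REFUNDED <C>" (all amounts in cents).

Answer: DISPENSED after coin 4, change 0

Derivation:
Price: 40¢
Coin 1 (nickel, 5¢): balance = 5¢
Coin 2 (quarter, 25¢): balance = 30¢
Coin 3 (nickel, 5¢): balance = 35¢
Coin 4 (nickel, 5¢): balance = 40¢
  → balance >= price → DISPENSE, change = 40 - 40 = 0¢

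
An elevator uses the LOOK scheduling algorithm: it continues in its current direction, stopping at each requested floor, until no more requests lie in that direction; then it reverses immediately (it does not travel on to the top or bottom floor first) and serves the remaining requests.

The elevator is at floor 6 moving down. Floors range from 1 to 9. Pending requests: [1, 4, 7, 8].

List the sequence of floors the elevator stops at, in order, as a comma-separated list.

Current: 6, moving DOWN
Serve below first (descending): [4, 1]
Then reverse, serve above (ascending): [7, 8]

Answer: 4, 1, 7, 8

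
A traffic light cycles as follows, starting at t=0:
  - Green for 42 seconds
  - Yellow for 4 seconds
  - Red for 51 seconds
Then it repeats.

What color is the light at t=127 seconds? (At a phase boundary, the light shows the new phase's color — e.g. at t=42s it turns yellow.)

Cycle length = 42 + 4 + 51 = 97s
t = 127, phase_t = 127 mod 97 = 30
30 < 42 (green end) → GREEN

Answer: green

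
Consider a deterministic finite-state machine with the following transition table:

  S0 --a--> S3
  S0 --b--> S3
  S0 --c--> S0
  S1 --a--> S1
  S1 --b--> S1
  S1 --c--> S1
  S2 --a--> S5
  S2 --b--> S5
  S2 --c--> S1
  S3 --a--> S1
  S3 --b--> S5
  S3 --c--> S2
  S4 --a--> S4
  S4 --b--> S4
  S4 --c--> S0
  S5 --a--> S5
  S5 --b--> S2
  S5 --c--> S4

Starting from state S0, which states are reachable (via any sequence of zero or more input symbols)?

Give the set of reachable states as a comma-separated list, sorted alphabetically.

Answer: S0, S1, S2, S3, S4, S5

Derivation:
BFS from S0:
  visit S0: S0--a-->S3 (new), S0--b-->S3 (seen), S0--c-->S0 (seen)
  visit S3: S3--a-->S1 (new), S3--b-->S5 (new), S3--c-->S2 (new)
  visit S1: S1--a-->S1 (seen), S1--b-->S1 (seen), S1--c-->S1 (seen)
  visit S5: S5--a-->S5 (seen), S5--b-->S2 (seen), S5--c-->S4 (new)
  visit S2: S2--a-->S5 (seen), S2--b-->S5 (seen), S2--c-->S1 (seen)
  visit S4: S4--a-->S4 (seen), S4--b-->S4 (seen), S4--c-->S0 (seen)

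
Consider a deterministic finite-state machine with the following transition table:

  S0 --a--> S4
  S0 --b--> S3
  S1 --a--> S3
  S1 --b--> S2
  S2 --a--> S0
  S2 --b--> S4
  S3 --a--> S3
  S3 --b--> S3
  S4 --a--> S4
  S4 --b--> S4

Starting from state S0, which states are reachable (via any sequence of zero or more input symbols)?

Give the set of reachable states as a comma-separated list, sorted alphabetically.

Answer: S0, S3, S4

Derivation:
BFS from S0:
  visit S0: S0--a-->S4 (new), S0--b-->S3 (new)
  visit S4: S4--a-->S4 (seen), S4--b-->S4 (seen)
  visit S3: S3--a-->S3 (seen), S3--b-->S3 (seen)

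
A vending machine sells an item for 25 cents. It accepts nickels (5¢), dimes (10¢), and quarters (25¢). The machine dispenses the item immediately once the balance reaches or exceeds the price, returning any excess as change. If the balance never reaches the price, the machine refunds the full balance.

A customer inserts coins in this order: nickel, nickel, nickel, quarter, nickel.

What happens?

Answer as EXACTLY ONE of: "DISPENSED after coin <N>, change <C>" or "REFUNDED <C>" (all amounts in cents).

Price: 25¢
Coin 1 (nickel, 5¢): balance = 5¢
Coin 2 (nickel, 5¢): balance = 10¢
Coin 3 (nickel, 5¢): balance = 15¢
Coin 4 (quarter, 25¢): balance = 40¢
  → balance >= price → DISPENSE, change = 40 - 25 = 15¢

Answer: DISPENSED after coin 4, change 15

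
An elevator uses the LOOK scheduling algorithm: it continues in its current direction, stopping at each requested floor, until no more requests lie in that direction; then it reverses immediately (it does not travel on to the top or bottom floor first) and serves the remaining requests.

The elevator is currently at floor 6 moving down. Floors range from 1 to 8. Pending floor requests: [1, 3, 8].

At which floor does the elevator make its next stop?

Answer: 3

Derivation:
Current floor: 6, direction: down
Requests above: [8]
Requests below: [1, 3]
Moving down and requests lie below → nearest below is max([1, 3]) = 3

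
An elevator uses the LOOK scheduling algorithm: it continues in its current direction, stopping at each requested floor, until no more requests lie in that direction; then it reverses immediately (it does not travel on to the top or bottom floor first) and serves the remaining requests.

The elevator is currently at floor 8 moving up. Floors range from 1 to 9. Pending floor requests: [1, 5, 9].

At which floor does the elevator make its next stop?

Answer: 9

Derivation:
Current floor: 8, direction: up
Requests above: [9]
Requests below: [1, 5]
Moving up and requests lie above → nearest above is min([9]) = 9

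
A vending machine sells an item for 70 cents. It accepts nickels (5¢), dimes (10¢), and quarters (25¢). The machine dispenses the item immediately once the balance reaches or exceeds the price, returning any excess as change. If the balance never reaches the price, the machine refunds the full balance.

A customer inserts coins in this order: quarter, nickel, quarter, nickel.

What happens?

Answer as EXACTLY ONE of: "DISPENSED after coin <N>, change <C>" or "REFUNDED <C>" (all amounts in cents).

Answer: REFUNDED 60

Derivation:
Price: 70¢
Coin 1 (quarter, 25¢): balance = 25¢
Coin 2 (nickel, 5¢): balance = 30¢
Coin 3 (quarter, 25¢): balance = 55¢
Coin 4 (nickel, 5¢): balance = 60¢
All coins inserted, balance 60¢ < price 70¢ → REFUND 60¢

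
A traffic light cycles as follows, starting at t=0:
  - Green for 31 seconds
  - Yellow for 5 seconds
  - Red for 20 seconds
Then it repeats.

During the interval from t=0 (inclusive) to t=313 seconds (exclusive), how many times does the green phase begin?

Cycle = 31+5+20 = 56s
green phase starts at t = k*56 + 0 for k=0,1,2,...
Need k*56+0 < 313 → k < 5.589
k ∈ {0, ..., 5} → 6 starts

Answer: 6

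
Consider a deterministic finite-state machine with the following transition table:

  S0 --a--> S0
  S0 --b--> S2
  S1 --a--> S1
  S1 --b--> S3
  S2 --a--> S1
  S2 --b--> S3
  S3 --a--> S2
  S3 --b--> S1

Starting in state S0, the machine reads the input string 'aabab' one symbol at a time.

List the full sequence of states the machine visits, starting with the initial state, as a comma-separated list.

Start: S0
  read 'a': S0 --a--> S0
  read 'a': S0 --a--> S0
  read 'b': S0 --b--> S2
  read 'a': S2 --a--> S1
  read 'b': S1 --b--> S3

Answer: S0, S0, S0, S2, S1, S3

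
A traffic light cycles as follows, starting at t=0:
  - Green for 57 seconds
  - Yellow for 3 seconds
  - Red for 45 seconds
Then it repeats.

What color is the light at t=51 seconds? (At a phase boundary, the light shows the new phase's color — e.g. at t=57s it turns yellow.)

Answer: green

Derivation:
Cycle length = 57 + 3 + 45 = 105s
t = 51, phase_t = 51 mod 105 = 51
51 < 57 (green end) → GREEN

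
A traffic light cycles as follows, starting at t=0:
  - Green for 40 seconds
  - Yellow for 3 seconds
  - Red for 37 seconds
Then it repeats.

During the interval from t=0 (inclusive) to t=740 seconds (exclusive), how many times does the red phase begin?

Answer: 9

Derivation:
Cycle = 40+3+37 = 80s
red phase starts at t = k*80 + 43 for k=0,1,2,...
Need k*80+43 < 740 → k < 8.713
k ∈ {0, ..., 8} → 9 starts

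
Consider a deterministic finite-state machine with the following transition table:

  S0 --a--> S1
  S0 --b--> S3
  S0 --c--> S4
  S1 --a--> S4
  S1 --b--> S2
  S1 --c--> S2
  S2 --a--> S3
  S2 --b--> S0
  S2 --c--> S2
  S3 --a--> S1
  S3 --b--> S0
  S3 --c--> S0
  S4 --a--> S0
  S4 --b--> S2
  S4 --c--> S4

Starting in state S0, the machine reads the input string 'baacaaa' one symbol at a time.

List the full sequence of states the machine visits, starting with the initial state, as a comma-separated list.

Answer: S0, S3, S1, S4, S4, S0, S1, S4

Derivation:
Start: S0
  read 'b': S0 --b--> S3
  read 'a': S3 --a--> S1
  read 'a': S1 --a--> S4
  read 'c': S4 --c--> S4
  read 'a': S4 --a--> S0
  read 'a': S0 --a--> S1
  read 'a': S1 --a--> S4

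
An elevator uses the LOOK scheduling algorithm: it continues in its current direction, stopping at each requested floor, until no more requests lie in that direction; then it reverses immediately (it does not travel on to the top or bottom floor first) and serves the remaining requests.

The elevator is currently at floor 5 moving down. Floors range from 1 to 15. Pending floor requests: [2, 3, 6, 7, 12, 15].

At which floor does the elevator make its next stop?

Current floor: 5, direction: down
Requests above: [6, 7, 12, 15]
Requests below: [2, 3]
Moving down and requests lie below → nearest below is max([2, 3]) = 3

Answer: 3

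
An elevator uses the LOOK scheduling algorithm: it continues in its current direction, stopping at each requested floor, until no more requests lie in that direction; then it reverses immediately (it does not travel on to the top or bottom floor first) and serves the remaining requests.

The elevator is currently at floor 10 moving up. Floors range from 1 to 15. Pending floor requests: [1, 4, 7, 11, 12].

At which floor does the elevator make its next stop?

Current floor: 10, direction: up
Requests above: [11, 12]
Requests below: [1, 4, 7]
Moving up and requests lie above → nearest above is min([11, 12]) = 11

Answer: 11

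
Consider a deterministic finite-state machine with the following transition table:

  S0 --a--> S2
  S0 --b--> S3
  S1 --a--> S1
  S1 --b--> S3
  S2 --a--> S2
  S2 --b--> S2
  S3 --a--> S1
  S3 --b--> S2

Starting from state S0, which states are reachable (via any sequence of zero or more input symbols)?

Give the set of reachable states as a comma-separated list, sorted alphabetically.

Answer: S0, S1, S2, S3

Derivation:
BFS from S0:
  visit S0: S0--a-->S2 (new), S0--b-->S3 (new)
  visit S2: S2--a-->S2 (seen), S2--b-->S2 (seen)
  visit S3: S3--a-->S1 (new), S3--b-->S2 (seen)
  visit S1: S1--a-->S1 (seen), S1--b-->S3 (seen)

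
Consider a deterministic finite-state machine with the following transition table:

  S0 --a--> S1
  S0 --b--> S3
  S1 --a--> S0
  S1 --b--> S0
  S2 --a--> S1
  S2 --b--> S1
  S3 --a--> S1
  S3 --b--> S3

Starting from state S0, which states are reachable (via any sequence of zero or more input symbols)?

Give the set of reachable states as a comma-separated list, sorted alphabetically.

BFS from S0:
  visit S0: S0--a-->S1 (new), S0--b-->S3 (new)
  visit S1: S1--a-->S0 (seen), S1--b-->S0 (seen)
  visit S3: S3--a-->S1 (seen), S3--b-->S3 (seen)

Answer: S0, S1, S3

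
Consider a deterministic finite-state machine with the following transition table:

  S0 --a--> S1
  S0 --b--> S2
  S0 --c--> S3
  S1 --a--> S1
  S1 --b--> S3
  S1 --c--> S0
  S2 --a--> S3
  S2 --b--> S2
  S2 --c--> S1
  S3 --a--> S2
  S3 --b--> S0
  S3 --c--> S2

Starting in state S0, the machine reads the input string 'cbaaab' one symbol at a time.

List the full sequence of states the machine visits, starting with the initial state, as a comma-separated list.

Start: S0
  read 'c': S0 --c--> S3
  read 'b': S3 --b--> S0
  read 'a': S0 --a--> S1
  read 'a': S1 --a--> S1
  read 'a': S1 --a--> S1
  read 'b': S1 --b--> S3

Answer: S0, S3, S0, S1, S1, S1, S3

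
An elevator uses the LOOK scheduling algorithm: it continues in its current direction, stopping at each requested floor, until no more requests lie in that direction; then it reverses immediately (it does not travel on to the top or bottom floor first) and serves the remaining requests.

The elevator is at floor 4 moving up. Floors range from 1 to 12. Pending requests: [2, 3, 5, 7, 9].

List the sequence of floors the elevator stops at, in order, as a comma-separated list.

Current: 4, moving UP
Serve above first (ascending): [5, 7, 9]
Then reverse, serve below (descending): [3, 2]

Answer: 5, 7, 9, 3, 2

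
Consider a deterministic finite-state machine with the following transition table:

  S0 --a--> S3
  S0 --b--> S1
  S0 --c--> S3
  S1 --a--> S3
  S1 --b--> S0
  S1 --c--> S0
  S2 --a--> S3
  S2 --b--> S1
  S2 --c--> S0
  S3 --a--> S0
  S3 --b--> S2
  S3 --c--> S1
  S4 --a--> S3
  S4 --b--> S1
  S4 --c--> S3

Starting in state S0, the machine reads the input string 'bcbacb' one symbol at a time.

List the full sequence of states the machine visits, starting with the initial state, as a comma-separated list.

Start: S0
  read 'b': S0 --b--> S1
  read 'c': S1 --c--> S0
  read 'b': S0 --b--> S1
  read 'a': S1 --a--> S3
  read 'c': S3 --c--> S1
  read 'b': S1 --b--> S0

Answer: S0, S1, S0, S1, S3, S1, S0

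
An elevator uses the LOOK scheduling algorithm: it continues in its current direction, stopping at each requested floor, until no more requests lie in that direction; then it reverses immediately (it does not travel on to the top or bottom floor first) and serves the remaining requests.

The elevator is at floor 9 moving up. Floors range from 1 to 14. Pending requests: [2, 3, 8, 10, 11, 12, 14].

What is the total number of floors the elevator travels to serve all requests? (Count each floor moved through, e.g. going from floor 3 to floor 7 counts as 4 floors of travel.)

Answer: 17

Derivation:
Start at floor 9 moving up, LOOK stop order: [10, 11, 12, 14, 8, 3, 2]
  9 → 10: |10-9| = 1, total = 1
  10 → 11: |11-10| = 1, total = 2
  11 → 12: |12-11| = 1, total = 3
  12 → 14: |14-12| = 2, total = 5
  14 → 8: |8-14| = 6, total = 11
  8 → 3: |3-8| = 5, total = 16
  3 → 2: |2-3| = 1, total = 17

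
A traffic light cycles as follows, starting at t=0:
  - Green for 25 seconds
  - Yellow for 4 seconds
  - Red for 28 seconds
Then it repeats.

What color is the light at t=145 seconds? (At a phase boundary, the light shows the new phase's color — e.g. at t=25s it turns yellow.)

Answer: red

Derivation:
Cycle length = 25 + 4 + 28 = 57s
t = 145, phase_t = 145 mod 57 = 31
31 >= 29 → RED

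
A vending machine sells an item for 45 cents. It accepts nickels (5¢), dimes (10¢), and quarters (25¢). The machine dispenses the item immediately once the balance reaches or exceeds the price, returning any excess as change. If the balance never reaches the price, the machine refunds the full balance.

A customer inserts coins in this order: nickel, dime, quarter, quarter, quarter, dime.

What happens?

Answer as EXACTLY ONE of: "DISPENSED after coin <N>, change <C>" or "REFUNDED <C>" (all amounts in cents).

Price: 45¢
Coin 1 (nickel, 5¢): balance = 5¢
Coin 2 (dime, 10¢): balance = 15¢
Coin 3 (quarter, 25¢): balance = 40¢
Coin 4 (quarter, 25¢): balance = 65¢
  → balance >= price → DISPENSE, change = 65 - 45 = 20¢

Answer: DISPENSED after coin 4, change 20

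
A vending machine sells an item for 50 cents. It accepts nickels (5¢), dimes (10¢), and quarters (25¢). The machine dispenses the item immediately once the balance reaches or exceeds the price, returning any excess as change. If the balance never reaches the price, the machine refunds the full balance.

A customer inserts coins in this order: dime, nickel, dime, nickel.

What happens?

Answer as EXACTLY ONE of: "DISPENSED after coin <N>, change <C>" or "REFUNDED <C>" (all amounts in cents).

Answer: REFUNDED 30

Derivation:
Price: 50¢
Coin 1 (dime, 10¢): balance = 10¢
Coin 2 (nickel, 5¢): balance = 15¢
Coin 3 (dime, 10¢): balance = 25¢
Coin 4 (nickel, 5¢): balance = 30¢
All coins inserted, balance 30¢ < price 50¢ → REFUND 30¢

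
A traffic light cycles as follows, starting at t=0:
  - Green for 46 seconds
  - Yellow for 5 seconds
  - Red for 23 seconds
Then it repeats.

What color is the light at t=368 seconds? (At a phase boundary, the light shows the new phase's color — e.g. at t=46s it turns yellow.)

Answer: red

Derivation:
Cycle length = 46 + 5 + 23 = 74s
t = 368, phase_t = 368 mod 74 = 72
72 >= 51 → RED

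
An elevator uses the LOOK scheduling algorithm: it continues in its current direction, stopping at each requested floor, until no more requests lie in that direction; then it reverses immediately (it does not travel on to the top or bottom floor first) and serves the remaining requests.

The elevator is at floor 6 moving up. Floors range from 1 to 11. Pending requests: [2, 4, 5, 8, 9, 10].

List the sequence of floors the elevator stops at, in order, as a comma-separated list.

Answer: 8, 9, 10, 5, 4, 2

Derivation:
Current: 6, moving UP
Serve above first (ascending): [8, 9, 10]
Then reverse, serve below (descending): [5, 4, 2]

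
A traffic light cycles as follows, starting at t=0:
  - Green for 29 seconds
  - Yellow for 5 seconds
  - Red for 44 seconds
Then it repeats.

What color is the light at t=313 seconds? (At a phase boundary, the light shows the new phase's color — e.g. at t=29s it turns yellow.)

Cycle length = 29 + 5 + 44 = 78s
t = 313, phase_t = 313 mod 78 = 1
1 < 29 (green end) → GREEN

Answer: green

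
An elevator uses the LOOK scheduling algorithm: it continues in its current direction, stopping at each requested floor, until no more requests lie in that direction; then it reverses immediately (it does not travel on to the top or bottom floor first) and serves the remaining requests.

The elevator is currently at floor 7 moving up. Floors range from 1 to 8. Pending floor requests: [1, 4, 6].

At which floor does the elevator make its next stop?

Current floor: 7, direction: up
Requests above: []
Requests below: [1, 4, 6]
Moving up but no requests above → reverse; nearest below is max([1, 4, 6]) = 6

Answer: 6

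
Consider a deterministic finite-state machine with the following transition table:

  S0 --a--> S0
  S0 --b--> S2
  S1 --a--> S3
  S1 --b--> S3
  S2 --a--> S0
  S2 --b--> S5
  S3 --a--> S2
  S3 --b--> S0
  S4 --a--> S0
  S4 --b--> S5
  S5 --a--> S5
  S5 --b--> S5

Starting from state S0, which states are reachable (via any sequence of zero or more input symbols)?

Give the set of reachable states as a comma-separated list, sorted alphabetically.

Answer: S0, S2, S5

Derivation:
BFS from S0:
  visit S0: S0--a-->S0 (seen), S0--b-->S2 (new)
  visit S2: S2--a-->S0 (seen), S2--b-->S5 (new)
  visit S5: S5--a-->S5 (seen), S5--b-->S5 (seen)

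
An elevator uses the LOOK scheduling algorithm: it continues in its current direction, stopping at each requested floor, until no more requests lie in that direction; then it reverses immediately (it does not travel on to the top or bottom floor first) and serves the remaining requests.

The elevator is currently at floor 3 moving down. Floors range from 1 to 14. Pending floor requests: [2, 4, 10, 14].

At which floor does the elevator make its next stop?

Answer: 2

Derivation:
Current floor: 3, direction: down
Requests above: [4, 10, 14]
Requests below: [2]
Moving down and requests lie below → nearest below is max([2]) = 2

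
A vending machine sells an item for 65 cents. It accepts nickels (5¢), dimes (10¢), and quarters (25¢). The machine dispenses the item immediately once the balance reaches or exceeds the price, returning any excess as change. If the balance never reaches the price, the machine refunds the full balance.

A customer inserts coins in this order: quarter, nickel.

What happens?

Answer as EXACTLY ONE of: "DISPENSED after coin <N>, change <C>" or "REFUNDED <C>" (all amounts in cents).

Price: 65¢
Coin 1 (quarter, 25¢): balance = 25¢
Coin 2 (nickel, 5¢): balance = 30¢
All coins inserted, balance 30¢ < price 65¢ → REFUND 30¢

Answer: REFUNDED 30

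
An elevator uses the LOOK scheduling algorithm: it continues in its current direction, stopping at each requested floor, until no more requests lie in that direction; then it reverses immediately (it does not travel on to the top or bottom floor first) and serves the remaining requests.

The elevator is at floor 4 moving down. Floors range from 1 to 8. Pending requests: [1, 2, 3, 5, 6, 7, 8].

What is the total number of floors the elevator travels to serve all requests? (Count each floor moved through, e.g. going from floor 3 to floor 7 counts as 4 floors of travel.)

Start at floor 4 moving down, LOOK stop order: [3, 2, 1, 5, 6, 7, 8]
  4 → 3: |3-4| = 1, total = 1
  3 → 2: |2-3| = 1, total = 2
  2 → 1: |1-2| = 1, total = 3
  1 → 5: |5-1| = 4, total = 7
  5 → 6: |6-5| = 1, total = 8
  6 → 7: |7-6| = 1, total = 9
  7 → 8: |8-7| = 1, total = 10

Answer: 10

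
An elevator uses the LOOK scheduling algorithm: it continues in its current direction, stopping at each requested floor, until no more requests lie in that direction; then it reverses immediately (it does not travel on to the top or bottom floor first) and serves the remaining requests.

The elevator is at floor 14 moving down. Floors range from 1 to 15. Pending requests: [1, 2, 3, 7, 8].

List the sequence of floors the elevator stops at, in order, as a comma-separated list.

Answer: 8, 7, 3, 2, 1

Derivation:
Current: 14, moving DOWN
Serve below first (descending): [8, 7, 3, 2, 1]
Then reverse, serve above (ascending): []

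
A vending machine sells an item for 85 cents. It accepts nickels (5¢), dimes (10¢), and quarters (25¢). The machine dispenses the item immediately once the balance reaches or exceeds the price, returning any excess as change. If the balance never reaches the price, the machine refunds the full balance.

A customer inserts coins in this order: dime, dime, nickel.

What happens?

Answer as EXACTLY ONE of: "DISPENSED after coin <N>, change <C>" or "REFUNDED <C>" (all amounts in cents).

Price: 85¢
Coin 1 (dime, 10¢): balance = 10¢
Coin 2 (dime, 10¢): balance = 20¢
Coin 3 (nickel, 5¢): balance = 25¢
All coins inserted, balance 25¢ < price 85¢ → REFUND 25¢

Answer: REFUNDED 25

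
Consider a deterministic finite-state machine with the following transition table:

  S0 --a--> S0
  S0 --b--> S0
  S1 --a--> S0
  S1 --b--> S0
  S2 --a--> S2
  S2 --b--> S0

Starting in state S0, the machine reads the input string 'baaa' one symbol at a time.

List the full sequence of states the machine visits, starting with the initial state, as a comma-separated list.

Answer: S0, S0, S0, S0, S0

Derivation:
Start: S0
  read 'b': S0 --b--> S0
  read 'a': S0 --a--> S0
  read 'a': S0 --a--> S0
  read 'a': S0 --a--> S0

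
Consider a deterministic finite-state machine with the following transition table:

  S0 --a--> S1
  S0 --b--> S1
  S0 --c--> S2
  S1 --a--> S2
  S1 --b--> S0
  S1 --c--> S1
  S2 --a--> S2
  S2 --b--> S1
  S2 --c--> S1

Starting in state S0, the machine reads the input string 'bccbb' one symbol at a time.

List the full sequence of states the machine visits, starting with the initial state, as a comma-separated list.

Answer: S0, S1, S1, S1, S0, S1

Derivation:
Start: S0
  read 'b': S0 --b--> S1
  read 'c': S1 --c--> S1
  read 'c': S1 --c--> S1
  read 'b': S1 --b--> S0
  read 'b': S0 --b--> S1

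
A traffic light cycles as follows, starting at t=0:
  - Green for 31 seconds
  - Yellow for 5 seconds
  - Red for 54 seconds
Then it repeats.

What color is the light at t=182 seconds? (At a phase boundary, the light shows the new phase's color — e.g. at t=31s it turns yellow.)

Answer: green

Derivation:
Cycle length = 31 + 5 + 54 = 90s
t = 182, phase_t = 182 mod 90 = 2
2 < 31 (green end) → GREEN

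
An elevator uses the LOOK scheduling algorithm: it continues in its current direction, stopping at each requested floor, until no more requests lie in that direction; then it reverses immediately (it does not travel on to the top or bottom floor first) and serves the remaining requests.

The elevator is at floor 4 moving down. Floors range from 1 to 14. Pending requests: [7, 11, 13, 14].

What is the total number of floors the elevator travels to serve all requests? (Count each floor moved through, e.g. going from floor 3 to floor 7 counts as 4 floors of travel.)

Start at floor 4 moving down, LOOK stop order: [7, 11, 13, 14]
  4 → 7: |7-4| = 3, total = 3
  7 → 11: |11-7| = 4, total = 7
  11 → 13: |13-11| = 2, total = 9
  13 → 14: |14-13| = 1, total = 10

Answer: 10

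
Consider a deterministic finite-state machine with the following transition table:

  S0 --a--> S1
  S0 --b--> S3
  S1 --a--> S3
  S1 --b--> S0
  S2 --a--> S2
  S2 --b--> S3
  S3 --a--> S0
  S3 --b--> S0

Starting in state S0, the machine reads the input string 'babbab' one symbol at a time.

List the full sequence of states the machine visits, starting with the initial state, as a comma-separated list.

Answer: S0, S3, S0, S3, S0, S1, S0

Derivation:
Start: S0
  read 'b': S0 --b--> S3
  read 'a': S3 --a--> S0
  read 'b': S0 --b--> S3
  read 'b': S3 --b--> S0
  read 'a': S0 --a--> S1
  read 'b': S1 --b--> S0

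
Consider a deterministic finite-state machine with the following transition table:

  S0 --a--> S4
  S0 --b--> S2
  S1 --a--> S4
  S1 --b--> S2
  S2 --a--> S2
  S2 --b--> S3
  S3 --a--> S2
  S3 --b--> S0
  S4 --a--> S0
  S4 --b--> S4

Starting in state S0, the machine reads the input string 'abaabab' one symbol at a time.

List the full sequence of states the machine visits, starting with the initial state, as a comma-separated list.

Start: S0
  read 'a': S0 --a--> S4
  read 'b': S4 --b--> S4
  read 'a': S4 --a--> S0
  read 'a': S0 --a--> S4
  read 'b': S4 --b--> S4
  read 'a': S4 --a--> S0
  read 'b': S0 --b--> S2

Answer: S0, S4, S4, S0, S4, S4, S0, S2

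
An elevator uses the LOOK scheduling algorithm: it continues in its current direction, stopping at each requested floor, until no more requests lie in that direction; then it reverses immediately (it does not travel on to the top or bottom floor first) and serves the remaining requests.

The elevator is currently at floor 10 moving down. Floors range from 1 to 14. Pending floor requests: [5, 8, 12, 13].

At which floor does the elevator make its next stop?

Answer: 8

Derivation:
Current floor: 10, direction: down
Requests above: [12, 13]
Requests below: [5, 8]
Moving down and requests lie below → nearest below is max([5, 8]) = 8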